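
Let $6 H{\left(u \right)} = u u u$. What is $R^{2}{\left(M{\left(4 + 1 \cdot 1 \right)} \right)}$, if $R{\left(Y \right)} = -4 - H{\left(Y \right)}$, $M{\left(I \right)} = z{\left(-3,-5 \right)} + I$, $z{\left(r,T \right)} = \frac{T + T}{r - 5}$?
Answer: $\frac{294499921}{147456} \approx 1997.2$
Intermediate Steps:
$z{\left(r,T \right)} = \frac{2 T}{-5 + r}$
$M{\left(I \right)} = \frac{5}{4} + I$ ($M{\left(I \right)} = 2 \left(-5\right) \frac{1}{-5 - 3} + I = 2 \left(-5\right) \frac{1}{-8} + I = 2 \left(-5\right) \left(- \frac{1}{8}\right) + I = \frac{5}{4} + I$)
$H{\left(u \right)} = \frac{u^{3}}{6}$ ($H{\left(u \right)} = \frac{u u u}{6} = \frac{u^{2} u}{6} = \frac{u^{3}}{6}$)
$R{\left(Y \right)} = -4 - \frac{Y^{3}}{6}$
$R^{2}{\left(M{\left(4 + 1 \cdot 1 \right)} \right)} = \left(-4 - \frac{\left(\frac{5}{4} + \left(4 + 1 \cdot 1\right)\right)^{3}}{6}\right)^{2} = \left(-4 - \frac{\left(\frac{5}{4} + \left(4 + 1\right)\right)^{3}}{6}\right)^{2} = \left(-4 - \frac{\left(\frac{5}{4} + 5\right)^{3}}{6}\right)^{2} = \left(-4 - \frac{\left(\frac{25}{4}\right)^{3}}{6}\right)^{2} = \left(-4 - \frac{15625}{384}\right)^{2} = \left(- \frac{17161}{384}\right)^{2} = \frac{294499921}{147456}$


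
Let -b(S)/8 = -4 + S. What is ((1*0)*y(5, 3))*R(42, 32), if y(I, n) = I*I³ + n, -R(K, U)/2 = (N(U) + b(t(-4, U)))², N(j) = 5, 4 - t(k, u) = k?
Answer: 0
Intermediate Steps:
t(k, u) = 4 - k
b(S) = 32 - 8*S (b(S) = -8*(-4 + S) = 32 - 8*S)
R(K, U) = -1458 (R(K, U) = -2*(5 + (32 - 8*(4 - 1*(-4))))² = -2*(5 + (32 - 8*(4 + 4)))² = -2*(5 + (32 - 8*8))² = -2*(5 + (32 - 64))² = -2*(5 - 32)² = -2*(-27)² = -2*729 = -1458)
y(I, n) = n + I⁴ (y(I, n) = I⁴ + n = n + I⁴)
((1*0)*y(5, 3))*R(42, 32) = ((1*0)*(3 + 5⁴))*(-1458) = (0*(3 + 625))*(-1458) = (0*628)*(-1458) = 0*(-1458) = 0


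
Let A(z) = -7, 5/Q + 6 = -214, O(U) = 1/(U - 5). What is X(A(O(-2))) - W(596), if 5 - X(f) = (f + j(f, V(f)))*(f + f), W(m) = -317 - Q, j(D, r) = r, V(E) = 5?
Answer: 12935/44 ≈ 293.98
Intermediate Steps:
O(U) = 1/(-5 + U)
Q = -1/44 (Q = 5/(-6 - 214) = 5/(-220) = 5*(-1/220) = -1/44 ≈ -0.022727)
W(m) = -13947/44 (W(m) = -317 - 1*(-1/44) = -317 + 1/44 = -13947/44)
X(f) = 5 - 2*f*(5 + f) (X(f) = 5 - (f + 5)*(f + f) = 5 - (5 + f)*2*f = 5 - 2*f*(5 + f))
X(A(O(-2))) - W(596) = (5 - 10*(-7) - 2*(-7)²) - 1*(-13947/44) = (5 + 70 - 2*49) + 13947/44 = (5 + 70 - 98) + 13947/44 = -23 + 13947/44 = 12935/44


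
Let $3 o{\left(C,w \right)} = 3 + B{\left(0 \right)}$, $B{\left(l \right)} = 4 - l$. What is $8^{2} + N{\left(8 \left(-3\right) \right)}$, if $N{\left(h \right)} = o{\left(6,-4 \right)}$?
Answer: $\frac{199}{3} \approx 66.333$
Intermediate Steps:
$o{\left(C,w \right)} = \frac{7}{3}$ ($o{\left(C,w \right)} = \frac{3 + \left(4 - 0\right)}{3} = \frac{3 + \left(4 + 0\right)}{3} = \frac{3 + 4}{3} = \frac{1}{3} \cdot 7 = \frac{7}{3}$)
$N{\left(h \right)} = \frac{7}{3}$
$8^{2} + N{\left(8 \left(-3\right) \right)} = 8^{2} + \frac{7}{3} = 64 + \frac{7}{3} = \frac{199}{3}$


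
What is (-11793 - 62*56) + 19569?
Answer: 4304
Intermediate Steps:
(-11793 - 62*56) + 19569 = (-11793 - 3472) + 19569 = -15265 + 19569 = 4304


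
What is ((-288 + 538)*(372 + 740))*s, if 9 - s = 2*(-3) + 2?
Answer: 3614000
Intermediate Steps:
s = 13 (s = 9 - (2*(-3) + 2) = 9 - (-6 + 2) = 9 - 1*(-4) = 9 + 4 = 13)
((-288 + 538)*(372 + 740))*s = ((-288 + 538)*(372 + 740))*13 = (250*1112)*13 = 278000*13 = 3614000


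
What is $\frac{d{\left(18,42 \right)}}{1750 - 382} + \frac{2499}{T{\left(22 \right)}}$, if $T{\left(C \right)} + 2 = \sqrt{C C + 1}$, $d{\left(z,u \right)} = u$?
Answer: $\frac{1142911}{109668} + \frac{2499 \sqrt{485}}{481} \approx 124.84$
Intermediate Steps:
$T{\left(C \right)} = -2 + \sqrt{1 + C^{2}}$ ($T{\left(C \right)} = -2 + \sqrt{C C + 1} = -2 + \sqrt{C^{2} + 1} = -2 + \sqrt{1 + C^{2}}$)
$\frac{d{\left(18,42 \right)}}{1750 - 382} + \frac{2499}{T{\left(22 \right)}} = \frac{42}{1750 - 382} + \frac{2499}{-2 + \sqrt{1 + 22^{2}}} = \frac{42}{1368} + \frac{2499}{-2 + \sqrt{1 + 484}} = 42 \cdot \frac{1}{1368} + \frac{2499}{-2 + \sqrt{485}} = \frac{7}{228} + \frac{2499}{-2 + \sqrt{485}}$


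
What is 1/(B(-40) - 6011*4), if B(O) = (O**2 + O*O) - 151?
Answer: -1/20995 ≈ -4.7630e-5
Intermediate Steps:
B(O) = -151 + 2*O**2 (B(O) = (O**2 + O**2) - 151 = 2*O**2 - 151 = -151 + 2*O**2)
1/(B(-40) - 6011*4) = 1/((-151 + 2*(-40)**2) - 6011*4) = 1/((-151 + 2*1600) - 24044) = 1/((-151 + 3200) - 24044) = 1/(3049 - 24044) = 1/(-20995) = -1/20995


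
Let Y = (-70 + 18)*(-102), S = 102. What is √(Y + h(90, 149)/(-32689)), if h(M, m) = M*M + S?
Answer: 3*√629714554334/32689 ≈ 72.827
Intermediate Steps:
Y = 5304 (Y = -52*(-102) = 5304)
h(M, m) = 102 + M² (h(M, m) = M*M + 102 = M² + 102 = 102 + M²)
√(Y + h(90, 149)/(-32689)) = √(5304 + (102 + 90²)/(-32689)) = √(5304 + (102 + 8100)*(-1/32689)) = √(5304 + 8202*(-1/32689)) = √(5304 - 8202/32689) = √(173374254/32689) = 3*√629714554334/32689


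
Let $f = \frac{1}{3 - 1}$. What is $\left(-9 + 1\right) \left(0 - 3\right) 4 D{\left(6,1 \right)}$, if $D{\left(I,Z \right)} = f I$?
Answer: $288$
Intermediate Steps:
$f = \frac{1}{2} \approx 0.5$
$D{\left(I,Z \right)} = \frac{I}{2}$
$\left(-9 + 1\right) \left(0 - 3\right) 4 D{\left(6,1 \right)} = \left(-9 + 1\right) \left(0 - 3\right) 4 \cdot \frac{1}{2} \cdot 6 = \left(-8\right) \left(-3\right) 4 \cdot 3 = 24 \cdot 4 \cdot 3 = 96 \cdot 3 = 288$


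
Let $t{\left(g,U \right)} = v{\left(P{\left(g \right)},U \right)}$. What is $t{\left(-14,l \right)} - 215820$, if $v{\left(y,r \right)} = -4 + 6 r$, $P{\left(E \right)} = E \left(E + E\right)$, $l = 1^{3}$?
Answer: $-215818$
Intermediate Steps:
$l = 1$
$P{\left(E \right)} = 2 E^{2}$ ($P{\left(E \right)} = E 2 E = 2 E^{2}$)
$t{\left(g,U \right)} = -4 + 6 U$
$t{\left(-14,l \right)} - 215820 = \left(-4 + 6 \cdot 1\right) - 215820 = \left(-4 + 6\right) - 215820 = 2 - 215820 = -215818$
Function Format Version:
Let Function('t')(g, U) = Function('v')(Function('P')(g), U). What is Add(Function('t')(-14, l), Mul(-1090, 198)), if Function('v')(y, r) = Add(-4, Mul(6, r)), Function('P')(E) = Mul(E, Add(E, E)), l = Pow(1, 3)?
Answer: -215818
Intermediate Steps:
l = 1
Function('P')(E) = Mul(2, Pow(E, 2)) (Function('P')(E) = Mul(E, Mul(2, E)) = Mul(2, Pow(E, 2)))
Function('t')(g, U) = Add(-4, Mul(6, U))
Add(Function('t')(-14, l), Mul(-1090, 198)) = Add(Add(-4, Mul(6, 1)), Mul(-1090, 198)) = Add(Add(-4, 6), -215820) = Add(2, -215820) = -215818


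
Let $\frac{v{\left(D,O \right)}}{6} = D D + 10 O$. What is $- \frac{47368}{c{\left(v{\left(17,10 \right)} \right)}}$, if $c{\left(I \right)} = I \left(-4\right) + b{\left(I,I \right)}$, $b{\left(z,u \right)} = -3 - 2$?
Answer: $\frac{47368}{9341} \approx 5.071$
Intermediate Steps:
$v{\left(D,O \right)} = 6 D^{2} + 60 O$ ($v{\left(D,O \right)} = 6 \left(D D + 10 O\right) = 6 \left(D^{2} + 10 O\right) = 6 D^{2} + 60 O$)
$b{\left(z,u \right)} = -5$
$c{\left(I \right)} = -5 - 4 I$ ($c{\left(I \right)} = I \left(-4\right) - 5 = - 4 I - 5 = -5 - 4 I$)
$- \frac{47368}{c{\left(v{\left(17,10 \right)} \right)}} = - \frac{47368}{-5 - 4 \left(6 \cdot 17^{2} + 60 \cdot 10\right)} = - \frac{47368}{-5 - 4 \left(6 \cdot 289 + 600\right)} = - \frac{47368}{-5 - 4 \left(1734 + 600\right)} = - \frac{47368}{-5 - 9336} = - \frac{47368}{-9341} = \left(-47368\right) \left(- \frac{1}{9341}\right) = \frac{47368}{9341}$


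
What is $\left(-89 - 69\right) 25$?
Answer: $-3950$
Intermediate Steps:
$\left(-89 - 69\right) 25 = \left(-158\right) 25 = -3950$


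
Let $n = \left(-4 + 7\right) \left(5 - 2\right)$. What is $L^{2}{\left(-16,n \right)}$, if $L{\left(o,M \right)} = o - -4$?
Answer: $144$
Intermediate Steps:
$n = 9$ ($n = 3 \cdot 3 = 9$)
$L{\left(o,M \right)} = 4 + o$ ($L{\left(o,M \right)} = o + 4 = 4 + o$)
$L^{2}{\left(-16,n \right)} = \left(4 - 16\right)^{2} = \left(-12\right)^{2} = 144$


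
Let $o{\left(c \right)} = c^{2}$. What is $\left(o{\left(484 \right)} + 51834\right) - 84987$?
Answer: $201103$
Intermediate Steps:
$\left(o{\left(484 \right)} + 51834\right) - 84987 = \left(484^{2} + 51834\right) - 84987 = \left(234256 + 51834\right) - 84987 = 286090 - 84987 = 201103$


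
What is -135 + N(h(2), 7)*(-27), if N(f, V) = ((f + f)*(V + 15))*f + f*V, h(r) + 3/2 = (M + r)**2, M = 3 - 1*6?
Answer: -675/2 ≈ -337.50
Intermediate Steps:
M = -3 (M = 3 - 6 = -3)
h(r) = -3/2 + (-3 + r)**2
N(f, V) = V*f + 2*f**2*(15 + V) (N(f, V) = ((2*f)*(15 + V))*f + V*f = (2*f*(15 + V))*f + V*f = 2*f**2*(15 + V) + V*f = V*f + 2*f**2*(15 + V))
-135 + N(h(2), 7)*(-27) = -135 + ((-3/2 + (-3 + 2)**2)*(7 + 30*(-3/2 + (-3 + 2)**2) + 2*7*(-3/2 + (-3 + 2)**2)))*(-27) = -135 + ((-3/2 + (-1)**2)*(7 + 30*(-3/2 + (-1)**2) + 2*7*(-3/2 + (-1)**2)))*(-27) = -135 + ((-3/2 + 1)*(7 + 30*(-3/2 + 1) + 2*7*(-3/2 + 1)))*(-27) = -135 - (7 + 30*(-1/2) + 2*7*(-1/2))/2*(-27) = -135 - (7 - 15 - 7)/2*(-27) = -135 - 1/2*(-15)*(-27) = -135 + (15/2)*(-27) = -135 - 405/2 = -675/2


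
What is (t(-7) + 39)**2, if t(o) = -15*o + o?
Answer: 18769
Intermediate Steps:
t(o) = -14*o
(t(-7) + 39)**2 = (-14*(-7) + 39)**2 = (98 + 39)**2 = 137**2 = 18769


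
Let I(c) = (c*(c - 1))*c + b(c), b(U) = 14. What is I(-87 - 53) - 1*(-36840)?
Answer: -2726746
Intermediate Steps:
I(c) = 14 + c²*(-1 + c) (I(c) = (c*(c - 1))*c + 14 = (c*(-1 + c))*c + 14 = c²*(-1 + c) + 14 = 14 + c²*(-1 + c))
I(-87 - 53) - 1*(-36840) = (14 + (-87 - 53)³ - (-87 - 53)²) - 1*(-36840) = (14 + (-140)³ - 1*(-140)²) + 36840 = (14 - 2744000 - 1*19600) + 36840 = (14 - 2744000 - 19600) + 36840 = -2763586 + 36840 = -2726746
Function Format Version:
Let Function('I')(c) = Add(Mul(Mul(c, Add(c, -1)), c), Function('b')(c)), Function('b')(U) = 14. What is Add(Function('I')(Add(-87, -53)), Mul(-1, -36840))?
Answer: -2726746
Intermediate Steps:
Function('I')(c) = Add(14, Mul(Pow(c, 2), Add(-1, c))) (Function('I')(c) = Add(Mul(Mul(c, Add(c, -1)), c), 14) = Add(Mul(Mul(c, Add(-1, c)), c), 14) = Add(Mul(Pow(c, 2), Add(-1, c)), 14) = Add(14, Mul(Pow(c, 2), Add(-1, c))))
Add(Function('I')(Add(-87, -53)), Mul(-1, -36840)) = Add(Add(14, Pow(Add(-87, -53), 3), Mul(-1, Pow(Add(-87, -53), 2))), Mul(-1, -36840)) = Add(Add(14, Pow(-140, 3), Mul(-1, Pow(-140, 2))), 36840) = Add(Add(14, -2744000, Mul(-1, 19600)), 36840) = Add(Add(14, -2744000, -19600), 36840) = Add(-2763586, 36840) = -2726746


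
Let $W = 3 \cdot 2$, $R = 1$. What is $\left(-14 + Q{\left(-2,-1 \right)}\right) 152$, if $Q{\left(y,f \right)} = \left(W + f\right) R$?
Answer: $-1368$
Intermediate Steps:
$W = 6$
$Q{\left(y,f \right)} = 6 + f$ ($Q{\left(y,f \right)} = \left(6 + f\right) 1 = 6 + f$)
$\left(-14 + Q{\left(-2,-1 \right)}\right) 152 = \left(-14 + \left(6 - 1\right)\right) 152 = \left(-14 + 5\right) 152 = \left(-9\right) 152 = -1368$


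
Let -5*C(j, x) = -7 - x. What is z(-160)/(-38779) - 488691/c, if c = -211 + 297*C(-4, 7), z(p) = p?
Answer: -94754244965/120331237 ≈ -787.45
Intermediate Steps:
C(j, x) = 7/5 + x/5 (C(j, x) = -(-7 - x)/5 = 7/5 + x/5)
c = 3103/5 (c = -211 + 297*(7/5 + (⅕)*7) = -211 + 297*(7/5 + 7/5) = -211 + 297*(14/5) = -211 + 4158/5 = 3103/5 ≈ 620.60)
z(-160)/(-38779) - 488691/c = -160/(-38779) - 488691/3103/5 = -160*(-1/38779) - 488691*5/3103 = 160/38779 - 2443455/3103 = -94754244965/120331237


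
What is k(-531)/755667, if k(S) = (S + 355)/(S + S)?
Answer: 8/36478107 ≈ 2.1931e-7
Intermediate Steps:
k(S) = (355 + S)/(2*S) (k(S) = (355 + S)/((2*S)) = (355 + S)*(1/(2*S)) = (355 + S)/(2*S))
k(-531)/755667 = ((½)*(355 - 531)/(-531))/755667 = ((½)*(-1/531)*(-176))*(1/755667) = (88/531)*(1/755667) = 8/36478107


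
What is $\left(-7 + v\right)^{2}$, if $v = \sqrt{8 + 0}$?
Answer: $57 - 28 \sqrt{2} \approx 17.402$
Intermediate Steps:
$v = 2 \sqrt{2}$ ($v = \sqrt{8} = 2 \sqrt{2} \approx 2.8284$)
$\left(-7 + v\right)^{2} = \left(-7 + 2 \sqrt{2}\right)^{2}$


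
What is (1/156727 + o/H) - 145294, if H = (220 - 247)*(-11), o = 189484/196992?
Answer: -333070783446282755/2292391914912 ≈ -1.4529e+5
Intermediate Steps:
o = 47371/49248 (o = 189484*(1/196992) = 47371/49248 ≈ 0.96189)
H = 297 (H = -27*(-11) = 297)
(1/156727 + o/H) - 145294 = (1/156727 + (47371/49248)/297) - 145294 = (1/156727 + (47371/49248)*(1/297)) - 145294 = (1/156727 + 47371/14626656) - 145294 = 7438941373/2292391914912 - 145294 = -333070783446282755/2292391914912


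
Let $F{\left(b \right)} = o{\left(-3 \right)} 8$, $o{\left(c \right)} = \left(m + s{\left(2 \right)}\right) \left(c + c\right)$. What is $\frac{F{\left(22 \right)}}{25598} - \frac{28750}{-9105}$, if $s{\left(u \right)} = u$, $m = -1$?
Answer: $\frac{73550546}{23306979} \approx 3.1557$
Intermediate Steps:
$o{\left(c \right)} = 2 c$ ($o{\left(c \right)} = \left(-1 + 2\right) \left(c + c\right) = 1 \cdot 2 c = 2 c$)
$F{\left(b \right)} = -48$ ($F{\left(b \right)} = 2 \left(-3\right) 8 = \left(-6\right) 8 = -48$)
$\frac{F{\left(22 \right)}}{25598} - \frac{28750}{-9105} = - \frac{48}{25598} - \frac{28750}{-9105} = \left(-48\right) \frac{1}{25598} - - \frac{5750}{1821} = - \frac{24}{12799} + \frac{5750}{1821} = \frac{73550546}{23306979}$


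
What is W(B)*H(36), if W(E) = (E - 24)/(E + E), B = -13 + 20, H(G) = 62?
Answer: -527/7 ≈ -75.286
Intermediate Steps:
B = 7
W(E) = (-24 + E)/(2*E) (W(E) = (-24 + E)/((2*E)) = (-24 + E)*(1/(2*E)) = (-24 + E)/(2*E))
W(B)*H(36) = ((½)*(-24 + 7)/7)*62 = ((½)*(⅐)*(-17))*62 = -17/14*62 = -527/7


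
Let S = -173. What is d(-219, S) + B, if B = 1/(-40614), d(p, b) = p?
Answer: -8894467/40614 ≈ -219.00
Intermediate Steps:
B = -1/40614 ≈ -2.4622e-5
d(-219, S) + B = -219 - 1/40614 = -8894467/40614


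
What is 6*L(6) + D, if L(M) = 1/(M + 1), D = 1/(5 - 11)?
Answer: 29/42 ≈ 0.69048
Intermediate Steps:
D = -1/6 (D = 1/(-6) = -1/6 ≈ -0.16667)
L(M) = 1/(1 + M)
6*L(6) + D = 6/(1 + 6) - 1/6 = 6/7 - 1/6 = 29/42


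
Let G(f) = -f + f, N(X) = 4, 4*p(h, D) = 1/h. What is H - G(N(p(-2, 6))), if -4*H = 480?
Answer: -120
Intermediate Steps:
p(h, D) = 1/(4*h)
H = -120 (H = -¼*480 = -120)
G(f) = 0
H - G(N(p(-2, 6))) = -120 - 1*0 = -120 + 0 = -120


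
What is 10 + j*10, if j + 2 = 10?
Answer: 90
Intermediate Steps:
j = 8 (j = -2 + 10 = 8)
10 + j*10 = 10 + 8*10 = 10 + 80 = 90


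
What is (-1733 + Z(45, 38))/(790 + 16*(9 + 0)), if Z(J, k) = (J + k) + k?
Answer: -806/467 ≈ -1.7259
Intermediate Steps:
Z(J, k) = J + 2*k
(-1733 + Z(45, 38))/(790 + 16*(9 + 0)) = (-1733 + (45 + 2*38))/(790 + 16*(9 + 0)) = (-1733 + (45 + 76))/(790 + 16*9) = (-1733 + 121)/(790 + 144) = -1612/934 = -1612*1/934 = -806/467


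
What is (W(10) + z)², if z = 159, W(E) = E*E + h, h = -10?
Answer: 62001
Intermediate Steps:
W(E) = -10 + E² (W(E) = E*E - 10 = E² - 10 = -10 + E²)
(W(10) + z)² = ((-10 + 10²) + 159)² = ((-10 + 100) + 159)² = (90 + 159)² = 249² = 62001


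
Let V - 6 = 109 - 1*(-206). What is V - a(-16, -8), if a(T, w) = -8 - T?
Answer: 313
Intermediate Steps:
V = 321 (V = 6 + (109 - 1*(-206)) = 6 + (109 + 206) = 6 + 315 = 321)
V - a(-16, -8) = 321 - (-8 - 1*(-16)) = 321 - (-8 + 16) = 321 - 1*8 = 321 - 8 = 313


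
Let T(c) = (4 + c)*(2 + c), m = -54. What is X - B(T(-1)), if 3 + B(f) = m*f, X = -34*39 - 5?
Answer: -1166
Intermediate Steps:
X = -1331 (X = -1326 - 5 = -1331)
T(c) = (2 + c)*(4 + c)
B(f) = -3 - 54*f
X - B(T(-1)) = -1331 - (-3 - 54*(8 + (-1)² + 6*(-1))) = -1331 - (-3 - 54*(8 + 1 - 6)) = -1331 - (-3 - 54*3) = -1331 - (-3 - 162) = -1331 - 1*(-165) = -1331 + 165 = -1166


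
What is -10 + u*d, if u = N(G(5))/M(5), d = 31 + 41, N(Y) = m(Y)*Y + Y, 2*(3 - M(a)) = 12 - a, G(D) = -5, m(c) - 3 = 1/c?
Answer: 2726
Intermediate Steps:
m(c) = 3 + 1/c
M(a) = -3 + a/2 (M(a) = 3 - (12 - a)/2 = 3 + (-6 + a/2) = -3 + a/2)
N(Y) = Y + Y*(3 + 1/Y) (N(Y) = (3 + 1/Y)*Y + Y = Y*(3 + 1/Y) + Y = Y + Y*(3 + 1/Y))
d = 72
u = 38 (u = (1 + 4*(-5))/(-3 + (1/2)*5) = (1 - 20)/(-3 + 5/2) = -19/(-1/2) = -19*(-2) = 38)
-10 + u*d = -10 + 38*72 = -10 + 2736 = 2726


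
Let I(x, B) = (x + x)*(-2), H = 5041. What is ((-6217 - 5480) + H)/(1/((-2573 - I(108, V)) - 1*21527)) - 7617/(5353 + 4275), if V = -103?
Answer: 1516739347007/9628 ≈ 1.5753e+8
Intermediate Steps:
I(x, B) = -4*x (I(x, B) = (2*x)*(-2) = -4*x)
((-6217 - 5480) + H)/(1/((-2573 - I(108, V)) - 1*21527)) - 7617/(5353 + 4275) = ((-6217 - 5480) + 5041)/(1/((-2573 - (-4)*108) - 1*21527)) - 7617/(5353 + 4275) = (-11697 + 5041)/(1/((-2573 - 1*(-432)) - 21527)) - 7617/9628 = -6656/(1/((-2573 + 432) - 21527)) - 7617*1/9628 = -6656/(1/(-2141 - 21527)) - 7617/9628 = -6656/(1/(-23668)) - 7617/9628 = -6656/(-1/23668) - 7617/9628 = -6656*(-23668) - 7617/9628 = 157534208 - 7617/9628 = 1516739347007/9628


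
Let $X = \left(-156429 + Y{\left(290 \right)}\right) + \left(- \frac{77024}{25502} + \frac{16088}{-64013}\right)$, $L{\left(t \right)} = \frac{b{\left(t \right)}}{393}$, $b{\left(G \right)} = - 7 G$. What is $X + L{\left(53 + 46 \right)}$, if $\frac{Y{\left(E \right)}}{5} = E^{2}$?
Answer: $\frac{28235543504258946}{106926098953} \approx 2.6407 \cdot 10^{5}$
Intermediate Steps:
$L{\left(t \right)} = - \frac{7 t}{393}$ ($L{\left(t \right)} = \frac{\left(-7\right) t}{393} = - 7 t \frac{1}{393} = - \frac{7 t}{393}$)
$Y{\left(E \right)} = 5 E^{2}$
$X = \frac{215539939338429}{816229763}$ ($X = \left(-156429 + 5 \cdot 290^{2}\right) + \left(- \frac{77024}{25502} + \frac{16088}{-64013}\right) = \left(-156429 + 5 \cdot 84100\right) + \left(\left(-77024\right) \frac{1}{25502} + 16088 \left(- \frac{1}{64013}\right)\right) = \left(-156429 + 420500\right) - \frac{2670406744}{816229763} = 264071 - \frac{2670406744}{816229763} = \frac{215539939338429}{816229763} \approx 2.6407 \cdot 10^{5}$)
$X + L{\left(53 + 46 \right)} = \frac{215539939338429}{816229763} - \frac{7 \left(53 + 46\right)}{393} = \frac{215539939338429}{816229763} - \frac{231}{131} = \frac{28235543504258946}{106926098953}$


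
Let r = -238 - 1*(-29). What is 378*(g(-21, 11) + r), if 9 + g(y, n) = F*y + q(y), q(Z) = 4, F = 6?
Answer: -128520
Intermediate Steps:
r = -209 (r = -238 + 29 = -209)
g(y, n) = -5 + 6*y (g(y, n) = -9 + (6*y + 4) = -9 + (4 + 6*y) = -5 + 6*y)
378*(g(-21, 11) + r) = 378*((-5 + 6*(-21)) - 209) = 378*((-5 - 126) - 209) = 378*(-131 - 209) = 378*(-340) = -128520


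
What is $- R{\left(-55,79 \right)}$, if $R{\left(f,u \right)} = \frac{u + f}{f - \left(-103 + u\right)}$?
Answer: $\frac{24}{31} \approx 0.77419$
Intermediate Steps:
$R{\left(f,u \right)} = \frac{f + u}{103 + f - u}$
$- R{\left(-55,79 \right)} = - \frac{-55 + 79}{103 - 55 - 79} = - \frac{24}{103 - 55 - 79} = - \frac{24}{-31} = - \frac{\left(-1\right) 24}{31} = \left(-1\right) \left(- \frac{24}{31}\right) = \frac{24}{31}$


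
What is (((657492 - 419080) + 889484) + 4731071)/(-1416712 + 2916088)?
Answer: 1952989/499792 ≈ 3.9076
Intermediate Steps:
(((657492 - 419080) + 889484) + 4731071)/(-1416712 + 2916088) = ((238412 + 889484) + 4731071)/1499376 = (1127896 + 4731071)*(1/1499376) = 5858967*(1/1499376) = 1952989/499792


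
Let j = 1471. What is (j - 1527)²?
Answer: 3136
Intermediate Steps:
(j - 1527)² = (1471 - 1527)² = (-56)² = 3136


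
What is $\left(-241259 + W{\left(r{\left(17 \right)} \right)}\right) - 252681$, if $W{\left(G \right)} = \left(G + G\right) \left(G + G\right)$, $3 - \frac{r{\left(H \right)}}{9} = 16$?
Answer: $-439184$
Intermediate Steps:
$r{\left(H \right)} = -117$ ($r{\left(H \right)} = 27 - 144 = -117$)
$W{\left(G \right)} = 4 G^{2}$ ($W{\left(G \right)} = 2 G 2 G = 4 G^{2}$)
$\left(-241259 + W{\left(r{\left(17 \right)} \right)}\right) - 252681 = \left(-241259 + 4 \left(-117\right)^{2}\right) - 252681 = \left(-241259 + 4 \cdot 13689\right) - 252681 = \left(-241259 + 54756\right) - 252681 = -186503 - 252681 = -439184$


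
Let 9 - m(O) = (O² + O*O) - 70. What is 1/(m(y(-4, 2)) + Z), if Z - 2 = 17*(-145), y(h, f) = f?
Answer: -1/2392 ≈ -0.00041806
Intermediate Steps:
Z = -2463 (Z = 2 + 17*(-145) = 2 - 2465 = -2463)
m(O) = 79 - 2*O² (m(O) = 9 - ((O² + O*O) - 70) = 9 - ((O² + O²) - 70) = 9 - (2*O² - 70) = 9 - (-70 + 2*O²) = 9 + (70 - 2*O²) = 79 - 2*O²)
1/(m(y(-4, 2)) + Z) = 1/((79 - 2*2²) - 2463) = 1/((79 - 2*4) - 2463) = 1/((79 - 8) - 2463) = 1/(71 - 2463) = 1/(-2392) = -1/2392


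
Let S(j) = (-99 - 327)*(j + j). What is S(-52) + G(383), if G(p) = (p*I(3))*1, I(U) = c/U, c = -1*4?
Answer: 131380/3 ≈ 43793.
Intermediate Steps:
S(j) = -852*j
c = -4
I(U) = -4/U
G(p) = -4*p/3 (G(p) = (p*(-4/3))*1 = -4*p/3*1 = -4*p/3)
S(-52) + G(383) = -852*(-52) - 4/3*383 = 44304 - 1532/3 = 131380/3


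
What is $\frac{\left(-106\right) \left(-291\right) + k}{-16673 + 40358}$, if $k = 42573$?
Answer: $\frac{24473}{7895} \approx 3.0998$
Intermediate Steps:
$\frac{\left(-106\right) \left(-291\right) + k}{-16673 + 40358} = \frac{\left(-106\right) \left(-291\right) + 42573}{-16673 + 40358} = \frac{30846 + 42573}{23685} = 73419 \cdot \frac{1}{23685} = \frac{24473}{7895}$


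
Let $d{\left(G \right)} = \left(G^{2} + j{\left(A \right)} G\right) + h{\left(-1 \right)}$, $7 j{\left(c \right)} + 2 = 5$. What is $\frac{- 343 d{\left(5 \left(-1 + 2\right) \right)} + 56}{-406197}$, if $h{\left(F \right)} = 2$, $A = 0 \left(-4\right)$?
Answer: $\frac{9940}{406197} \approx 0.024471$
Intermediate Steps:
$A = 0$
$j{\left(c \right)} = \frac{3}{7}$ ($j{\left(c \right)} = - \frac{2}{7} + \frac{1}{7} \cdot 5 = - \frac{2}{7} + \frac{5}{7} = \frac{3}{7}$)
$d{\left(G \right)} = 2 + G^{2} + \frac{3 G}{7}$ ($d{\left(G \right)} = \left(G^{2} + \frac{3 G}{7}\right) + 2 = 2 + G^{2} + \frac{3 G}{7}$)
$\frac{- 343 d{\left(5 \left(-1 + 2\right) \right)} + 56}{-406197} = \frac{- 343 \left(2 + \left(5 \left(-1 + 2\right)\right)^{2} + \frac{3 \cdot 5 \left(-1 + 2\right)}{7}\right) + 56}{-406197} = \left(- 343 \left(2 + \left(5 \cdot 1\right)^{2} + \frac{3 \cdot 5 \cdot 1}{7}\right) + 56\right) \left(- \frac{1}{406197}\right) = \left(- 343 \left(2 + 5^{2} + \frac{3}{7} \cdot 5\right) + 56\right) \left(- \frac{1}{406197}\right) = \left(- 343 \left(2 + 25 + \frac{15}{7}\right) + 56\right) \left(- \frac{1}{406197}\right) = \left(\left(-343\right) \frac{204}{7} + 56\right) \left(- \frac{1}{406197}\right) = \left(-9996 + 56\right) \left(- \frac{1}{406197}\right) = \left(-9940\right) \left(- \frac{1}{406197}\right) = \frac{9940}{406197}$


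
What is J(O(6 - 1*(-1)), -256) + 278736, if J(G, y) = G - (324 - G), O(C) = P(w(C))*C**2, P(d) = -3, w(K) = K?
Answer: 278118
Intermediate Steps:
O(C) = -3*C**2
J(G, y) = -324 + 2*G (J(G, y) = G + (-324 + G) = -324 + 2*G)
J(O(6 - 1*(-1)), -256) + 278736 = (-324 + 2*(-3*(6 - 1*(-1))**2)) + 278736 = (-324 + 2*(-3*(6 + 1)**2)) + 278736 = (-324 + 2*(-3*7**2)) + 278736 = (-324 + 2*(-3*49)) + 278736 = (-324 + 2*(-147)) + 278736 = (-324 - 294) + 278736 = -618 + 278736 = 278118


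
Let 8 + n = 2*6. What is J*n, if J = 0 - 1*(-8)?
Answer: 32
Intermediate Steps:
n = 4 (n = -8 + 2*6 = -8 + 12 = 4)
J = 8 (J = 0 + 8 = 8)
J*n = 8*4 = 32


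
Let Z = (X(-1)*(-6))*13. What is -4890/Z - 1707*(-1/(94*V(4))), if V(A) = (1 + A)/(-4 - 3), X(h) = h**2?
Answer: 227713/6110 ≈ 37.269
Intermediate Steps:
Z = -78 (Z = ((-1)**2*(-6))*13 = (1*(-6))*13 = -6*13 = -78)
V(A) = -1/7 - A/7 (V(A) = (1 + A)/(-7) = (1 + A)*(-1/7) = -1/7 - A/7)
-4890/Z - 1707*(-1/(94*V(4))) = -4890/(-78) - 1707*(-1/(94*(-1/7 - 1/7*4))) = -4890*(-1/78) - 1707*(-1/(94*(-1/7 - 4/7))) = 815/13 - 1707/((-5/7*(-94))) = 815/13 - 1707/470/7 = 815/13 - 1707*7/470 = 815/13 - 11949/470 = 227713/6110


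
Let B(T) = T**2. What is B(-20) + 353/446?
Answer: 178753/446 ≈ 400.79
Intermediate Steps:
B(-20) + 353/446 = (-20)**2 + 353/446 = 400 + 353*(1/446) = 400 + 353/446 = 178753/446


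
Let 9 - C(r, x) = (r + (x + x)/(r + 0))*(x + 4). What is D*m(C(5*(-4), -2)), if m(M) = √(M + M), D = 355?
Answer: 639*√30 ≈ 3499.9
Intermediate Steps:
C(r, x) = 9 - (4 + x)*(r + 2*x/r) (C(r, x) = 9 - (r + (x + x)/(r + 0))*(x + 4) = 9 - (r + (2*x)/r)*(4 + x) = 9 - (r + 2*x/r)*(4 + x) = 9 - (4 + x)*(r + 2*x/r))
m(M) = √2*√M (m(M) = √(2*M) = √2*√M)
D*m(C(5*(-4), -2)) = 355*(√2*√(9 - 20*(-4) - 1*5*(-4)*(-2) - 8*(-2)/5*(-4) - 2*(-2)²/5*(-4))) = 355*(√2*√(9 - 4*(-20) - 1*(-20)*(-2) - 8*(-2)/(-20) - 2*4/(-20))) = 355*(√2*√(9 + 80 - 40 - 8*(-2)*(-1/20) - 2*(-1/20)*4)) = 355*(√2*√(9 + 80 - 40 - ⅘ + ⅖)) = 355*(√2*√(243/5)) = 355*(√2*(9*√15/5)) = 355*(9*√30/5) = 639*√30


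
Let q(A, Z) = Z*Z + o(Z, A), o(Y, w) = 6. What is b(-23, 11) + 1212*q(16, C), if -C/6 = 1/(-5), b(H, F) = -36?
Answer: 224532/25 ≈ 8981.3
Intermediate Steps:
C = 6/5 (C = -6/(-5) = -6*(-⅕) = 6/5 ≈ 1.2000)
q(A, Z) = 6 + Z² (q(A, Z) = Z*Z + 6 = Z² + 6 = 6 + Z²)
b(-23, 11) + 1212*q(16, C) = -36 + 1212*(6 + (6/5)²) = -36 + 1212*(6 + 36/25) = -36 + 1212*(186/25) = -36 + 225432/25 = 224532/25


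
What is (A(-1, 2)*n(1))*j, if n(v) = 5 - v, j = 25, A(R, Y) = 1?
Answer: 100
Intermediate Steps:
(A(-1, 2)*n(1))*j = (1*(5 - 1*1))*25 = (1*(5 - 1))*25 = (1*4)*25 = 4*25 = 100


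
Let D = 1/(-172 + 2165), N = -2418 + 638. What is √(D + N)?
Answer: 3*I*√785582803/1993 ≈ 42.19*I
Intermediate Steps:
N = -1780
D = 1/1993 ≈ 0.00050176
√(D + N) = √(1/1993 - 1780) = √(-3547539/1993) = 3*I*√785582803/1993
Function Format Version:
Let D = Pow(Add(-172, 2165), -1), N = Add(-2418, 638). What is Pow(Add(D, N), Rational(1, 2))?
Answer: Mul(Rational(3, 1993), I, Pow(785582803, Rational(1, 2))) ≈ Mul(42.190, I)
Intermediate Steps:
N = -1780
D = Rational(1, 1993) (D = Pow(1993, -1) = Rational(1, 1993) ≈ 0.00050176)
Pow(Add(D, N), Rational(1, 2)) = Pow(Add(Rational(1, 1993), -1780), Rational(1, 2)) = Pow(Rational(-3547539, 1993), Rational(1, 2)) = Mul(Rational(3, 1993), I, Pow(785582803, Rational(1, 2)))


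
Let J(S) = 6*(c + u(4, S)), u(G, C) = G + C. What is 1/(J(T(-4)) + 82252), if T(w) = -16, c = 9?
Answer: 1/82234 ≈ 1.2160e-5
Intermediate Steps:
u(G, C) = C + G
J(S) = 78 + 6*S (J(S) = 6*(9 + (S + 4)) = 6*(9 + (4 + S)) = 6*(13 + S) = 78 + 6*S)
1/(J(T(-4)) + 82252) = 1/((78 + 6*(-16)) + 82252) = 1/((78 - 96) + 82252) = 1/(-18 + 82252) = 1/82234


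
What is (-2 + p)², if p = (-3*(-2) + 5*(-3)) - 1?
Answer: 144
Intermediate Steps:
p = -10 (p = (6 - 15) - 1 = -9 - 1 = -10)
(-2 + p)² = (-2 - 10)² = (-12)² = 144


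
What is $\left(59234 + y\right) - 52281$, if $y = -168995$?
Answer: $-162042$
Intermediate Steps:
$\left(59234 + y\right) - 52281 = \left(59234 - 168995\right) - 52281 = -109761 - 52281 = -162042$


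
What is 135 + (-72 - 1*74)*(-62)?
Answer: 9187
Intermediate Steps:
135 + (-72 - 1*74)*(-62) = 135 + (-72 - 74)*(-62) = 135 - 146*(-62) = 135 + 9052 = 9187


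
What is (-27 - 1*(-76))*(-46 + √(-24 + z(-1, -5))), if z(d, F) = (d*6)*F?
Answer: -2254 + 49*√6 ≈ -2134.0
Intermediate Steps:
z(d, F) = 6*F*d (z(d, F) = (6*d)*F = 6*F*d)
(-27 - 1*(-76))*(-46 + √(-24 + z(-1, -5))) = (-27 - 1*(-76))*(-46 + √(-24 + 6*(-5)*(-1))) = (-27 + 76)*(-46 + √(-24 + 30)) = 49*(-46 + √6) = -2254 + 49*√6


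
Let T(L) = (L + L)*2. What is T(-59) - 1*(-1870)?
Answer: 1634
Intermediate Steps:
T(L) = 4*L (T(L) = (2*L)*2 = 4*L)
T(-59) - 1*(-1870) = 4*(-59) - 1*(-1870) = -236 + 1870 = 1634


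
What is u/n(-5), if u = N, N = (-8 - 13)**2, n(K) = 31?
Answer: 441/31 ≈ 14.226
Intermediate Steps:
N = 441 (N = (-21)**2 = 441)
u = 441
u/n(-5) = 441/31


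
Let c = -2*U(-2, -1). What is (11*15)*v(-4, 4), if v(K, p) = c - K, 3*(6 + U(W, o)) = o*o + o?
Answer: 2640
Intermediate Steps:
U(W, o) = -6 + o/3 + o²/3 (U(W, o) = -6 + (o*o + o)/3 = -6 + (o² + o)/3 = -6 + (o + o²)/3 = -6 + (o/3 + o²/3) = -6 + o/3 + o²/3)
c = 12 (c = -2*(-6 + (⅓)*(-1) + (⅓)*(-1)²) = -2*(-6 - ⅓ + (⅓)*1) = -2*(-6 - ⅓ + ⅓) = -2*(-6) = 12)
v(K, p) = 12 - K
(11*15)*v(-4, 4) = (11*15)*(12 - 1*(-4)) = 165*(12 + 4) = 165*16 = 2640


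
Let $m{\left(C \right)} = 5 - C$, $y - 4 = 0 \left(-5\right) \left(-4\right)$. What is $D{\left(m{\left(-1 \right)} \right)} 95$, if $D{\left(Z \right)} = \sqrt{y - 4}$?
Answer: $0$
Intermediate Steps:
$y = 4$ ($y = 4 + 0 \left(-5\right) \left(-4\right) = 4 + 0 \left(-4\right) = 4 + 0 = 4$)
$D{\left(Z \right)} = 0$ ($D{\left(Z \right)} = \sqrt{4 - 4} = \sqrt{0} = 0$)
$D{\left(m{\left(-1 \right)} \right)} 95 = 0 \cdot 95 = 0$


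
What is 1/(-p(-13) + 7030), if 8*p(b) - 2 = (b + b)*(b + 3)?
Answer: 4/27989 ≈ 0.00014291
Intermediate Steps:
p(b) = 1/4 + b*(3 + b)/4 (p(b) = 1/4 + ((b + b)*(b + 3))/8 = 1/4 + ((2*b)*(3 + b))/8 = 1/4 + (2*b*(3 + b))/8 = 1/4 + b*(3 + b)/4)
1/(-p(-13) + 7030) = 1/(-(1/4 + (1/4)*(-13)**2 + (3/4)*(-13)) + 7030) = 1/(-(1/4 + (1/4)*169 - 39/4) + 7030) = 1/(-(1/4 + 169/4 - 39/4) + 7030) = 1/(-1*131/4 + 7030) = 1/(-131/4 + 7030) = 1/(27989/4) = 4/27989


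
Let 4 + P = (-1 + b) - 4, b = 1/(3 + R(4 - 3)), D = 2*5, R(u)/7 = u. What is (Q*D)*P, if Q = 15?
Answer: -1335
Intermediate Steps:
R(u) = 7*u
D = 10
b = 1/10 (b = 1/(3 + 7*(4 - 3)) = 1/(3 + 7*1) = 1/(3 + 7) = 1/10 ≈ 0.10000)
P = -89/10 (P = -4 + ((-1 + 1/10) - 4) = -4 + (-9/10 - 4) = -4 - 49/10 = -89/10 ≈ -8.9000)
(Q*D)*P = (15*10)*(-89/10) = 150*(-89/10) = -1335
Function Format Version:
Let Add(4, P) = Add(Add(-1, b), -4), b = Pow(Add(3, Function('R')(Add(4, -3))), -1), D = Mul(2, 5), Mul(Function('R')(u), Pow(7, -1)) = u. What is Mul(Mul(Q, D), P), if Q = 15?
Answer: -1335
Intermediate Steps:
Function('R')(u) = Mul(7, u)
D = 10
b = Rational(1, 10) (b = Pow(Add(3, Mul(7, Add(4, -3))), -1) = Pow(Add(3, Mul(7, 1)), -1) = Pow(Add(3, 7), -1) = Pow(10, -1) = Rational(1, 10) ≈ 0.10000)
P = Rational(-89, 10) (P = Add(-4, Add(Add(-1, Rational(1, 10)), -4)) = Add(-4, Add(Rational(-9, 10), -4)) = Add(-4, Rational(-49, 10)) = Rational(-89, 10) ≈ -8.9000)
Mul(Mul(Q, D), P) = Mul(Mul(15, 10), Rational(-89, 10)) = Mul(150, Rational(-89, 10)) = -1335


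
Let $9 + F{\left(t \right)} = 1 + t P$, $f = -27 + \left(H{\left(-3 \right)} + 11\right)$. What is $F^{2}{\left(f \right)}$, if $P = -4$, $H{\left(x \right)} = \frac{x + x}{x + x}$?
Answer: $2704$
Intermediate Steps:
$H{\left(x \right)} = 1$ ($H{\left(x \right)} = \frac{2 x}{2 x} = 2 x \frac{1}{2 x} = 1$)
$f = -15$ ($f = -27 + \left(1 + 11\right) = -27 + 12 = -15$)
$F{\left(t \right)} = -8 - 4 t$ ($F{\left(t \right)} = -9 + \left(1 + t \left(-4\right)\right) = -9 - \left(-1 + 4 t\right) = -8 - 4 t$)
$F^{2}{\left(f \right)} = \left(-8 - -60\right)^{2} = \left(-8 + 60\right)^{2} = 52^{2} = 2704$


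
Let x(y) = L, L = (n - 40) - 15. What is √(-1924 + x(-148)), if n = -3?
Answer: I*√1982 ≈ 44.52*I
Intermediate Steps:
L = -58 (L = (-3 - 40) - 15 = -43 - 15 = -58)
x(y) = -58
√(-1924 + x(-148)) = √(-1924 - 58) = √(-1982) = I*√1982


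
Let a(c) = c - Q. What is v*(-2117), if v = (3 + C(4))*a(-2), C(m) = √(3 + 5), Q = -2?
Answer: 0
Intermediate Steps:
C(m) = 2*√2 (C(m) = √8 = 2*√2)
a(c) = 2 + c (a(c) = c - 1*(-2) = c + 2 = 2 + c)
v = 0 (v = (3 + 2*√2)*(2 - 2) = (3 + 2*√2)*0 = 0)
v*(-2117) = 0*(-2117) = 0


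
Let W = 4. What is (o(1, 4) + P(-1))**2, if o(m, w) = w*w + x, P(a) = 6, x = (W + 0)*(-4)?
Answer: 36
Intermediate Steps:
x = -16 (x = (4 + 0)*(-4) = 4*(-4) = -16)
o(m, w) = -16 + w**2 (o(m, w) = w*w - 16 = w**2 - 16 = -16 + w**2)
(o(1, 4) + P(-1))**2 = ((-16 + 4**2) + 6)**2 = ((-16 + 16) + 6)**2 = (0 + 6)**2 = 6**2 = 36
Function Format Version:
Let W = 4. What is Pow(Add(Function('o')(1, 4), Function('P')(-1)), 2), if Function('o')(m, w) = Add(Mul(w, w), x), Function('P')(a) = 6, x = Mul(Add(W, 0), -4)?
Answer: 36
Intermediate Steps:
x = -16 (x = Mul(Add(4, 0), -4) = Mul(4, -4) = -16)
Function('o')(m, w) = Add(-16, Pow(w, 2)) (Function('o')(m, w) = Add(Mul(w, w), -16) = Add(Pow(w, 2), -16) = Add(-16, Pow(w, 2)))
Pow(Add(Function('o')(1, 4), Function('P')(-1)), 2) = Pow(Add(Add(-16, Pow(4, 2)), 6), 2) = Pow(Add(Add(-16, 16), 6), 2) = Pow(Add(0, 6), 2) = Pow(6, 2) = 36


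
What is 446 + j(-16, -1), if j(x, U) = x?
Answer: 430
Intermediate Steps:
446 + j(-16, -1) = 446 - 16 = 430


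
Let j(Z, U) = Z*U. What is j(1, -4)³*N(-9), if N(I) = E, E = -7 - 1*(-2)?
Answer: 320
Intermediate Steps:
j(Z, U) = U*Z
E = -5 (E = -7 + 2 = -5)
N(I) = -5
j(1, -4)³*N(-9) = (-4*1)³*(-5) = (-4)³*(-5) = -64*(-5) = 320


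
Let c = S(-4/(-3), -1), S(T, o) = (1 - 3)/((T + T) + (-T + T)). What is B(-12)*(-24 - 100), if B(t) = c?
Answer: 93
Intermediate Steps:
S(T, o) = -1/T (S(T, o) = -2/(2*T + 0) = -2*1/(2*T) = -1/T)
c = -¾ (c = -1/((-4/(-3))) = -1/((-4*(-⅓))) = -1/4/3 = -1*¾ = -¾ ≈ -0.75000)
B(t) = -¾
B(-12)*(-24 - 100) = -3*(-24 - 100)/4 = -¾*(-124) = 93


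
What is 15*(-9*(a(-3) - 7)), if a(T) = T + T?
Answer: 1755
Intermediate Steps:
a(T) = 2*T
15*(-9*(a(-3) - 7)) = 15*(-9*(2*(-3) - 7)) = 15*(-9*(-6 - 7)) = 15*(-9*(-13)) = 15*117 = 1755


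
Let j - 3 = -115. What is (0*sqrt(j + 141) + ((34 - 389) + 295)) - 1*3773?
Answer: -3833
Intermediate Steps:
j = -112 (j = 3 - 115 = -112)
(0*sqrt(j + 141) + ((34 - 389) + 295)) - 1*3773 = (0*sqrt(-112 + 141) + ((34 - 389) + 295)) - 1*3773 = (0*sqrt(29) + (-355 + 295)) - 3773 = (0 - 60) - 3773 = -60 - 3773 = -3833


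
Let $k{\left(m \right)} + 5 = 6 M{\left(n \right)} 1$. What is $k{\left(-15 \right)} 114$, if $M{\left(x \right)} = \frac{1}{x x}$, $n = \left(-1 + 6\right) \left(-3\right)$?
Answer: $- \frac{14174}{25} \approx -566.96$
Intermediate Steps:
$n = -15$ ($n = 5 \left(-3\right) = -15$)
$M{\left(x \right)} = \frac{1}{x^{2}}$
$k{\left(m \right)} = - \frac{373}{75}$ ($k{\left(m \right)} = -5 + \frac{6}{225} \cdot 1 = -5 + 6 \cdot \frac{1}{225} \cdot 1 = -5 + \frac{2}{75} \cdot 1 = -5 + \frac{2}{75} = - \frac{373}{75}$)
$k{\left(-15 \right)} 114 = \left(- \frac{373}{75}\right) 114 = - \frac{14174}{25}$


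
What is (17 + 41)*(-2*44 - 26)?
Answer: -6612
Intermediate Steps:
(17 + 41)*(-2*44 - 26) = 58*(-88 - 26) = 58*(-114) = -6612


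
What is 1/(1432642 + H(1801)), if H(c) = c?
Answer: 1/1434443 ≈ 6.9713e-7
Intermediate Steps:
1/(1432642 + H(1801)) = 1/(1432642 + 1801) = 1/1434443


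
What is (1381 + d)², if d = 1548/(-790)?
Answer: 296720967841/156025 ≈ 1.9018e+6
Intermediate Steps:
d = -774/395 (d = 1548*(-1/790) = -774/395 ≈ -1.9595)
(1381 + d)² = (1381 - 774/395)² = (544721/395)² = 296720967841/156025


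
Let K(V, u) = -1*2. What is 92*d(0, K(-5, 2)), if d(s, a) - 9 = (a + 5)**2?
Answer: 1656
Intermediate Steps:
K(V, u) = -2
d(s, a) = 9 + (5 + a)**2 (d(s, a) = 9 + (a + 5)**2 = 9 + (5 + a)**2)
92*d(0, K(-5, 2)) = 92*(9 + (5 - 2)**2) = 92*(9 + 3**2) = 92*(9 + 9) = 92*18 = 1656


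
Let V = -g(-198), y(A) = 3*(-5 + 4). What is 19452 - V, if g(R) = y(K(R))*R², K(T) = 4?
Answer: -98160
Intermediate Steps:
y(A) = -3 (y(A) = 3*(-1) = -3)
g(R) = -3*R²
V = 117612 (V = -(-3)*(-198)² = -(-3)*39204 = -1*(-117612) = 117612)
19452 - V = 19452 - 1*117612 = 19452 - 117612 = -98160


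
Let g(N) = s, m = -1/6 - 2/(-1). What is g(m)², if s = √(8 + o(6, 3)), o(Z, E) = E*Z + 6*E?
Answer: 44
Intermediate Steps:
o(Z, E) = 6*E + E*Z
s = 2*√11 (s = √(8 + 3*(6 + 6)) = √(8 + 3*12) = √(8 + 36) = √44 = 2*√11 ≈ 6.6332)
m = 11/6 (m = -1*⅙ - 2*(-1) = -⅙ + 2 = 11/6 ≈ 1.8333)
g(N) = 2*√11
g(m)² = (2*√11)² = 44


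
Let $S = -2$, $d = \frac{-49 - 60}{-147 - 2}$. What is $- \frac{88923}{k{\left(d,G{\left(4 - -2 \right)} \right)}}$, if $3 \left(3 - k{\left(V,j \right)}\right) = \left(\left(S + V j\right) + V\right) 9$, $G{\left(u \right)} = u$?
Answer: $\frac{4416509}{316} \approx 13976.0$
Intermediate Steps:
$d = \frac{109}{149}$ ($d = - \frac{109}{-149} = \left(-109\right) \left(- \frac{1}{149}\right) = \frac{109}{149} \approx 0.73154$)
$k{\left(V,j \right)} = 9 - 3 V - 3 V j$ ($k{\left(V,j \right)} = 3 - \frac{\left(\left(-2 + V j\right) + V\right) 9}{3} = 3 - \frac{\left(-2 + V + V j\right) 9}{3} = 3 - \frac{-18 + 9 V + 9 V j}{3} = 3 - \left(-6 + 3 V + 3 V j\right) = 9 - 3 V - 3 V j$)
$- \frac{88923}{k{\left(d,G{\left(4 - -2 \right)} \right)}} = - \frac{88923}{9 - \frac{327}{149} - \frac{327 \left(4 - -2\right)}{149}} = - \frac{88923}{9 - \frac{327}{149} - \frac{327 \left(4 + 2\right)}{149}} = - \frac{88923}{9 - \frac{327}{149} - \frac{327}{149} \cdot 6} = - \frac{88923}{9 - \frac{327}{149} - \frac{1962}{149}} = - \frac{88923}{- \frac{948}{149}} = \left(-88923\right) \left(- \frac{149}{948}\right) = \frac{4416509}{316}$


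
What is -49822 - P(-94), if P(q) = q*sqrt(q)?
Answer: -49822 + 94*I*sqrt(94) ≈ -49822.0 + 911.36*I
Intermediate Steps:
P(q) = q**(3/2)
-49822 - P(-94) = -49822 - (-94)**(3/2) = -49822 - (-94)*I*sqrt(94) = -49822 + 94*I*sqrt(94)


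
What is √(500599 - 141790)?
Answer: √358809 ≈ 599.01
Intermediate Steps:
√(500599 - 141790) = √358809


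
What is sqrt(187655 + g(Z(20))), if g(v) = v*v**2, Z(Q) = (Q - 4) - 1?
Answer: sqrt(191030) ≈ 437.07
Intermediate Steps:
Z(Q) = -5 + Q (Z(Q) = (-4 + Q) - 1 = -5 + Q)
g(v) = v**3
sqrt(187655 + g(Z(20))) = sqrt(187655 + (-5 + 20)**3) = sqrt(187655 + 15**3) = sqrt(187655 + 3375) = sqrt(191030)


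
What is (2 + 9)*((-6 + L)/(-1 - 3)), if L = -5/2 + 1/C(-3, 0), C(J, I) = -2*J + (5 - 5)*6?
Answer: 275/12 ≈ 22.917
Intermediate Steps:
C(J, I) = -2*J (C(J, I) = -2*J + 0*6 = -2*J + 0 = -2*J)
L = -7/3 (L = -5/2 + 1/(-2*(-3)) = -5*1/2 + 1/6 = -5/2 + 1*(1/6) = -5/2 + 1/6 = -7/3 ≈ -2.3333)
(2 + 9)*((-6 + L)/(-1 - 3)) = (2 + 9)*((-6 - 7/3)/(-1 - 3)) = 11*(-25/3/(-4)) = 11*(-25/3*(-1/4)) = 11*(25/12) = 275/12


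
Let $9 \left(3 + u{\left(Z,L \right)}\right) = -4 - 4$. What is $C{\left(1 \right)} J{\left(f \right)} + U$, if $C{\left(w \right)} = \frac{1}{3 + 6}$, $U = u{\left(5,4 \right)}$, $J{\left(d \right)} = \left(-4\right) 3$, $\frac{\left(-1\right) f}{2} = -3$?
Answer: $- \frac{47}{9} \approx -5.2222$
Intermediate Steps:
$f = 6$ ($f = \left(-2\right) \left(-3\right) = 6$)
$J{\left(d \right)} = -12$
$u{\left(Z,L \right)} = - \frac{35}{9}$ ($u{\left(Z,L \right)} = -3 + \frac{-4 - 4}{9} = -3 + \frac{1}{9} \left(-8\right) = -3 - \frac{8}{9} = - \frac{35}{9}$)
$U = - \frac{35}{9} \approx -3.8889$
$C{\left(w \right)} = \frac{1}{9}$
$C{\left(1 \right)} J{\left(f \right)} + U = \frac{1}{9} \left(-12\right) - \frac{35}{9} = - \frac{4}{3} - \frac{35}{9} = - \frac{47}{9}$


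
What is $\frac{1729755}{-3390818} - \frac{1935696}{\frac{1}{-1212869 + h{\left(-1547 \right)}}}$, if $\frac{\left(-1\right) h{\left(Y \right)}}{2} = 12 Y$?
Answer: $\frac{7717085208502612293}{3390818} \approx 2.2759 \cdot 10^{12}$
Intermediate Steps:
$h{\left(Y \right)} = - 24 Y$ ($h{\left(Y \right)} = - 2 \cdot 12 Y = - 24 Y$)
$\frac{1729755}{-3390818} - \frac{1935696}{\frac{1}{-1212869 + h{\left(-1547 \right)}}} = \frac{1729755}{-3390818} - \frac{1935696}{\frac{1}{-1212869 - -37128}} = 1729755 \left(- \frac{1}{3390818}\right) - \frac{1935696}{\frac{1}{-1212869 + 37128}} = - \frac{1729755}{3390818} - \frac{1935696}{\frac{1}{-1175741}} = - \frac{1729755}{3390818} - \frac{1935696}{- \frac{1}{1175741}} = - \frac{1729755}{3390818} - -2275877150736 = - \frac{1729755}{3390818} + 2275877150736 = \frac{7717085208502612293}{3390818}$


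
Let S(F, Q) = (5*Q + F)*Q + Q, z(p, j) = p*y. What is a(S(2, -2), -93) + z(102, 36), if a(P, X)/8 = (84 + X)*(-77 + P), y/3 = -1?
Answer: 4230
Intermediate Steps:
y = -3 (y = 3*(-1) = -3)
z(p, j) = -3*p (z(p, j) = p*(-3) = -3*p)
S(F, Q) = Q + Q*(F + 5*Q) (S(F, Q) = (F + 5*Q)*Q + Q = Q*(F + 5*Q) + Q = Q + Q*(F + 5*Q))
a(P, X) = 8*(-77 + P)*(84 + X) (a(P, X) = 8*((84 + X)*(-77 + P)) = 8*((-77 + P)*(84 + X)) = 8*(-77 + P)*(84 + X))
a(S(2, -2), -93) + z(102, 36) = (-51744 - 616*(-93) + 672*(-2*(1 + 2 + 5*(-2))) + 8*(-2*(1 + 2 + 5*(-2)))*(-93)) - 3*102 = (-51744 + 57288 + 672*(-2*(1 + 2 - 10)) + 8*(-2*(1 + 2 - 10))*(-93)) - 306 = (-51744 + 57288 + 672*(-2*(-7)) + 8*(-2*(-7))*(-93)) - 306 = (-51744 + 57288 + 672*14 + 8*14*(-93)) - 306 = (-51744 + 57288 + 9408 - 10416) - 306 = 4536 - 306 = 4230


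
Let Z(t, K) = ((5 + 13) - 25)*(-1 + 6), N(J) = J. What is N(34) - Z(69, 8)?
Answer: 69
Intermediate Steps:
Z(t, K) = -35 (Z(t, K) = (18 - 25)*5 = -7*5 = -35)
N(34) - Z(69, 8) = 34 - 1*(-35) = 34 + 35 = 69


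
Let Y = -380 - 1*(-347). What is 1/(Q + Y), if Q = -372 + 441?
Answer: 1/36 ≈ 0.027778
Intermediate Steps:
Y = -33 (Y = -380 + 347 = -33)
Q = 69
1/(Q + Y) = 1/(69 - 33) = 1/36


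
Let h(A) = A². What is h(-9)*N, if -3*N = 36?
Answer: -972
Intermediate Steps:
N = -12 (N = -⅓*36 = -12)
h(-9)*N = (-9)²*(-12) = 81*(-12) = -972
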